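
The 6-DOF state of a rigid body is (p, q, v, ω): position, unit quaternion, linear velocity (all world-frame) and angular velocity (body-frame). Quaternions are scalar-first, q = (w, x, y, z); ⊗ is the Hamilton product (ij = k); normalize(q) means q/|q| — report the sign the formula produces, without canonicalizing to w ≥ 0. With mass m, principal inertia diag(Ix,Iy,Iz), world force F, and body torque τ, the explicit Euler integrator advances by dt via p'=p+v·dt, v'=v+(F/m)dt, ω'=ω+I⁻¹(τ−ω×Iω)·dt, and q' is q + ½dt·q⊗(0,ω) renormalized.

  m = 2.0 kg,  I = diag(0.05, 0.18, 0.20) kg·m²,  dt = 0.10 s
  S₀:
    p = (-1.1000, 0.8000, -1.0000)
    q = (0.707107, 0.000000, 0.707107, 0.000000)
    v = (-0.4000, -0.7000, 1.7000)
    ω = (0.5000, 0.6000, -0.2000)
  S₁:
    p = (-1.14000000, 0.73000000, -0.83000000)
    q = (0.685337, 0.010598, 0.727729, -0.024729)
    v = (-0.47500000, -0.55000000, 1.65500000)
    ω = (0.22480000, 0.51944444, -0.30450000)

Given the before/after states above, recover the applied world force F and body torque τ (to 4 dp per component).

Δv = v₁−v₀ = (-0.07500000, 0.15000000, -0.04500000)
m·(v₁−v₀)/dt = (-1.5000, 3.0000, -0.9000)
ω₁ − ω₀ = (-0.27520000, -0.08055556, -0.10450000)
ω₀×(Iω₀) = (-0.0024, 0.0150, 0.0390)
I·α + gyro = (-0.1400, -0.1300, -0.1700)

F = (-1.5000, 3.0000, -0.9000)
τ = (-0.1400, -0.1300, -0.1700)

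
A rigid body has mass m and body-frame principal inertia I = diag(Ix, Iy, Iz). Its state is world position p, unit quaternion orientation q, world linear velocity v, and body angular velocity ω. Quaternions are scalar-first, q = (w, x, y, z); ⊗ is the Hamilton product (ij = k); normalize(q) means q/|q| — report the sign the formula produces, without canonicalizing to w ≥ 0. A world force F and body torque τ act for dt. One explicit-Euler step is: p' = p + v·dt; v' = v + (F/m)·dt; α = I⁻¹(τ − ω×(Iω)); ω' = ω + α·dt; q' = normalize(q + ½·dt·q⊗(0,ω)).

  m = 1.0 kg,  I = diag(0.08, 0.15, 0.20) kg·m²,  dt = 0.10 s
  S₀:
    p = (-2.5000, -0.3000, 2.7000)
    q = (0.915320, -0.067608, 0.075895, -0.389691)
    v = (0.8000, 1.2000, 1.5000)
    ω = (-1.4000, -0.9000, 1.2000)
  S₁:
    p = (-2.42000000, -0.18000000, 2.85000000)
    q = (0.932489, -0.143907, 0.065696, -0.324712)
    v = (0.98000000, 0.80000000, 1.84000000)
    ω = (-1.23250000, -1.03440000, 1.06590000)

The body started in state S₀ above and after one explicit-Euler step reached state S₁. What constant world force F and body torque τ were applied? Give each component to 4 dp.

F = (1.8000, -4.0000, 3.4000)
τ = (0.0800, 0.0000, -0.1800)

Δv = v₁−v₀ = (0.18000000, -0.40000000, 0.34000000)
m·(v₁−v₀)/dt = (1.8000, -4.0000, 3.4000)
Δω = ω₁−ω₀ = (0.16750000, -0.13440000, -0.13410000)
gyro term ω₀×Iω₀ = (-0.0540, 0.2016, 0.0882)
τ = I·(Δω/dt) + ω₀×(Iω₀) = (0.0800, 0.0000, -0.1800)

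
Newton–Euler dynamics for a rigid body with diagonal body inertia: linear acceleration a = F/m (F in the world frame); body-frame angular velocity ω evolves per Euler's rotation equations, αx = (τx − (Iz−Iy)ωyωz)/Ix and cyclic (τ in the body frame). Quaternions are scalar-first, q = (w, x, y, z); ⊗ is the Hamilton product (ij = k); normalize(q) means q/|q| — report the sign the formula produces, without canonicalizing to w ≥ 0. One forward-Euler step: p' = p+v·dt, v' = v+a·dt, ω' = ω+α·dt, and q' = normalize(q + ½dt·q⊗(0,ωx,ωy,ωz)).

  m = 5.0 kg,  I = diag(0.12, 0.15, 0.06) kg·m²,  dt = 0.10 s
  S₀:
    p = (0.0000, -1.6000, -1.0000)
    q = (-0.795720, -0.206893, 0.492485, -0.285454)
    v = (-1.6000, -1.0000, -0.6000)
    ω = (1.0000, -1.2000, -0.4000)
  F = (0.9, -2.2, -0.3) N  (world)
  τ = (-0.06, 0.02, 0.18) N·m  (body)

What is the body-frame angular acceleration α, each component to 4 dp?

α = (-0.1400, 0.2933, 3.6000)

ω×(Iω) gyroscopic = (-0.0432, -0.0240, -0.0360)
angular accel α = (-0.1400, 0.2933, 3.6000)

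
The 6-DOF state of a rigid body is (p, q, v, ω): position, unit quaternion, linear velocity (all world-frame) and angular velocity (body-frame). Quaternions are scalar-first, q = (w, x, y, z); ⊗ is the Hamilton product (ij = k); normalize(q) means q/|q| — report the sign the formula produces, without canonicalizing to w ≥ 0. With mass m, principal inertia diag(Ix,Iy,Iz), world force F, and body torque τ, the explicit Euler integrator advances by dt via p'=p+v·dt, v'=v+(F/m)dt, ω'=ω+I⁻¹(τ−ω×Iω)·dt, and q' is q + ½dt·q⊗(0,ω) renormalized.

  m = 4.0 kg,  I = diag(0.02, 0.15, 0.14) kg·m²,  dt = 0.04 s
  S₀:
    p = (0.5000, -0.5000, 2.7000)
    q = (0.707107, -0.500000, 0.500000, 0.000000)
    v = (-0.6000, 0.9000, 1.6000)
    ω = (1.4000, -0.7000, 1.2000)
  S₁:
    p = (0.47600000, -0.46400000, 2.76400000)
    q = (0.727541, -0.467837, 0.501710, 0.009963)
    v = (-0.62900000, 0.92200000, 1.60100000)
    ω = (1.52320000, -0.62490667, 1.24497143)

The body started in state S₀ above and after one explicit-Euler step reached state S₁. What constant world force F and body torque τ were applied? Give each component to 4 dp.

Δv = v₁−v₀ = (-0.02900000, 0.02200000, 0.00100000)
applied force F = (-2.9000, 2.2000, 0.1000)
Δω = ω₁−ω₀ = (0.12320000, 0.07509333, 0.04497143)
precession coupling = (0.0084, -0.2016, -0.1274)
I·α + gyro = (0.0700, 0.0800, 0.0300)

F = (-2.9000, 2.2000, 0.1000)
τ = (0.0700, 0.0800, 0.0300)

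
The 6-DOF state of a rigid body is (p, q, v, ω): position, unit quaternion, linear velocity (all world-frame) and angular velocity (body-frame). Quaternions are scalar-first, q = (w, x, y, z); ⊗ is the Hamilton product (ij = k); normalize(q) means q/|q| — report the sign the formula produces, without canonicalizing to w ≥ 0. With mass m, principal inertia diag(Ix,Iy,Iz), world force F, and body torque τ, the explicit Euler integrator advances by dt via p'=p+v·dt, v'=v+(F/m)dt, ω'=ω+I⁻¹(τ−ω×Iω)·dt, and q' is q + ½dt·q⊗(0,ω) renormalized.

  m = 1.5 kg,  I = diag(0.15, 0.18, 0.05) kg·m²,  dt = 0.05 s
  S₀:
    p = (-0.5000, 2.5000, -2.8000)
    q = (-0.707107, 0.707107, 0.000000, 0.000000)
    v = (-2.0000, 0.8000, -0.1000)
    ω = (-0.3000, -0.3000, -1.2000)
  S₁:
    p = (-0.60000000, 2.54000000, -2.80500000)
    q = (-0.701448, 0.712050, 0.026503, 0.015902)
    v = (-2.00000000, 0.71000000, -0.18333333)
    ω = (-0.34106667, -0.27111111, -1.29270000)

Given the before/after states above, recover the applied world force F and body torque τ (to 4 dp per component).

F = (0.0000, -2.7000, -2.5000)
τ = (-0.1700, 0.1400, -0.0900)

ω₁ − ω₀ = (-0.04106667, 0.02888889, -0.09270000)
τ = I·(Δω/dt) + ω₀×(Iω₀) = (-0.1700, 0.1400, -0.0900)
Δv = v₁−v₀ = (0.00000000, -0.09000000, -0.08333333)
F = m·Δv/dt = (0.0000, -2.7000, -2.5000)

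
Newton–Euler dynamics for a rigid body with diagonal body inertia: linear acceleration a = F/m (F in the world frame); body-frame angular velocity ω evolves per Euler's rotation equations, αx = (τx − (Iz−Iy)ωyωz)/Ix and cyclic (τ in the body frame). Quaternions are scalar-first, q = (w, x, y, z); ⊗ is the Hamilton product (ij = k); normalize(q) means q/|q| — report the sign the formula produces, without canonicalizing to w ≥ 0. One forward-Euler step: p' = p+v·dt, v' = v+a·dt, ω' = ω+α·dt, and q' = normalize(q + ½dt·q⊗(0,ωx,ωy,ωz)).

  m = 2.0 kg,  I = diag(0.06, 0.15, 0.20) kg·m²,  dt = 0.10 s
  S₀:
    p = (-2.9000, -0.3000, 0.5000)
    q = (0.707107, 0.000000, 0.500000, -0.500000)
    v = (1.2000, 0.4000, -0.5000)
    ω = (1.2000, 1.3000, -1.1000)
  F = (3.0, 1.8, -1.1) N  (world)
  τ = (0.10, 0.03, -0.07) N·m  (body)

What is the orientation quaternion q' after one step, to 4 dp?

q' = (0.6436, 0.0472, 0.5132, -0.5658)

2q̇ = q⊗(0,ω) = (-1.2000000, 0.9485284, 0.3192391, -1.3778177)
updated quaternion q' = (0.6436, 0.0472, 0.5132, -0.5658)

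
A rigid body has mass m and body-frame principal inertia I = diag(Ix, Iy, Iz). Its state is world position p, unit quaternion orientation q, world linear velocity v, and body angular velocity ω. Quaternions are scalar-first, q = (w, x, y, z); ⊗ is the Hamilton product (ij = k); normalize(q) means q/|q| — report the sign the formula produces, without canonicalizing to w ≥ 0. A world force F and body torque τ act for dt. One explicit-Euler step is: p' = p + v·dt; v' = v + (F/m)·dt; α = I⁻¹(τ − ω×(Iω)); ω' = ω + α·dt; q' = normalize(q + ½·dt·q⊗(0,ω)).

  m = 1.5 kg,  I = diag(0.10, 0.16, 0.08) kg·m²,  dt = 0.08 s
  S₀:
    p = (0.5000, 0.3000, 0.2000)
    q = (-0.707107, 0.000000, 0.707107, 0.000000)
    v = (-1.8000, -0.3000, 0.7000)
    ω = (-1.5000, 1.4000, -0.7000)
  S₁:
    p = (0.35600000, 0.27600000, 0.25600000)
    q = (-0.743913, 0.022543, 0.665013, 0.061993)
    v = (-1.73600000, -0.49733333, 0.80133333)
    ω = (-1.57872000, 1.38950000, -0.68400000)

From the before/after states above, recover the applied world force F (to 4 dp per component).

F = (1.2000, -3.7000, 1.9000)

v₁ − v₀ = (0.06400000, -0.19733333, 0.10133333)
m·(v₁−v₀)/dt = (1.2000, -3.7000, 1.9000)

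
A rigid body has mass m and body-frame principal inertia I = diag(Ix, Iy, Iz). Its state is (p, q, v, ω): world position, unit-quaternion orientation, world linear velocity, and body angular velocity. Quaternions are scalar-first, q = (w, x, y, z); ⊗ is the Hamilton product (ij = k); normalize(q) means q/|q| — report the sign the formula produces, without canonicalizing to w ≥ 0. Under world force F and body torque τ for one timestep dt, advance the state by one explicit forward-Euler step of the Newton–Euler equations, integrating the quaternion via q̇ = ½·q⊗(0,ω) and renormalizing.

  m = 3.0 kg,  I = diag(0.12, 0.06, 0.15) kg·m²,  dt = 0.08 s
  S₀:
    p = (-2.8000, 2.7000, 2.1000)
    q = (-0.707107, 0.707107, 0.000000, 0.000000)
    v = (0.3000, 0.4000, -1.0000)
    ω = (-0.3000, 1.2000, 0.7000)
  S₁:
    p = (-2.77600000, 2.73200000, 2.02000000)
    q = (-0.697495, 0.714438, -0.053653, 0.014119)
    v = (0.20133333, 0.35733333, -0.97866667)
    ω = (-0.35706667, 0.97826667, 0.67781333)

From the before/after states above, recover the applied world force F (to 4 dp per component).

F = (-3.7000, -1.6000, 0.8000)

velocity change Δv = (-0.09866667, -0.04266667, 0.02133333)
m·(v₁−v₀)/dt = (-3.7000, -1.6000, 0.8000)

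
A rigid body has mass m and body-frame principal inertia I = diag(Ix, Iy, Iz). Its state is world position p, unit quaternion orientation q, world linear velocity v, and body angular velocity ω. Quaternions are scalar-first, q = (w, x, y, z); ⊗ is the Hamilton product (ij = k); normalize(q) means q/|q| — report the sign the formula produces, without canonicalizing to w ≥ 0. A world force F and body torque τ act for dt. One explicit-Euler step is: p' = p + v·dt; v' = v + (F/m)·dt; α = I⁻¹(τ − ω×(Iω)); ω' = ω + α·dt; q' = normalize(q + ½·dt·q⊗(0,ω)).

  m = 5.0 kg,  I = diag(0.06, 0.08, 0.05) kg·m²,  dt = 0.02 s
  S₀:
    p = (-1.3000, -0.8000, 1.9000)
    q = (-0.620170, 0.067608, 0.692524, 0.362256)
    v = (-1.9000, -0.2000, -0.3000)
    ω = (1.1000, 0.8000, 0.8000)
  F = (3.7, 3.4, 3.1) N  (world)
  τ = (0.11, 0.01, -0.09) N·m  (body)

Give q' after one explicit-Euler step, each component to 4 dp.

Hamilton product q⊗(0,ω) = (-0.9181928, -0.4179726, -0.1517408, -1.2038260)
q + ½dt·q⊗(0,ω), renormalized = (-0.6293, 0.0634, 0.6909, 0.3502)

q' = (-0.6293, 0.0634, 0.6909, 0.3502)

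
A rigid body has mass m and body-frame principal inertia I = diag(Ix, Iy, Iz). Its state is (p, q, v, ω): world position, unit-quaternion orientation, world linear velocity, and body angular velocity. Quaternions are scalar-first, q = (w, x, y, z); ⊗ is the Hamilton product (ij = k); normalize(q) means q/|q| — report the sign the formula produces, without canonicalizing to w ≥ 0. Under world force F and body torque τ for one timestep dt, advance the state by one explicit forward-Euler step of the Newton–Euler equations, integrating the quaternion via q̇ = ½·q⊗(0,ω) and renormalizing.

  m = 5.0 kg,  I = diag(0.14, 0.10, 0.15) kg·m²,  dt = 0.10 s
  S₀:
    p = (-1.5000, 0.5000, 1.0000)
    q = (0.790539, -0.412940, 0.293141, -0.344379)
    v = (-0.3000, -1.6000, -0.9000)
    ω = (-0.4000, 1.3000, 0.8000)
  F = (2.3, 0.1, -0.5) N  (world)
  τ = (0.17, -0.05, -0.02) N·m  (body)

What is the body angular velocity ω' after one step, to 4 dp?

ω' = (-0.3157, 1.2468, 0.7728)

gyro term ω×Iω = (0.0520, 0.0032, 0.0208)
α = I⁻¹(τ − ω×Iω) = (0.8429, -0.5320, -0.2720)
new body rate ω' = (-0.3157, 1.2468, 0.7728)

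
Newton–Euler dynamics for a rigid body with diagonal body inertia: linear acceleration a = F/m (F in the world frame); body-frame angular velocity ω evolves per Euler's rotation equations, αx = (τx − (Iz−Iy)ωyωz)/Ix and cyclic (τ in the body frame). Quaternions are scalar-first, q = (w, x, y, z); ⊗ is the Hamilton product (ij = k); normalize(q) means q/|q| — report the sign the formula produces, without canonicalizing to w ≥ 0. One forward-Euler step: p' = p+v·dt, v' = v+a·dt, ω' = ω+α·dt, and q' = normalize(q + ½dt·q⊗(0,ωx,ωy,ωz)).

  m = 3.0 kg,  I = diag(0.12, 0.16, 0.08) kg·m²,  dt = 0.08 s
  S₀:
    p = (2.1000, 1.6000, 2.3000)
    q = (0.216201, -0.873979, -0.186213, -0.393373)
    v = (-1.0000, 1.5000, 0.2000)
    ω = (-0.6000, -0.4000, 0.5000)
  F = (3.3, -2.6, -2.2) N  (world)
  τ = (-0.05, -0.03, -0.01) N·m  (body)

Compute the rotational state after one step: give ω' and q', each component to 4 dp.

ω' = (-0.6440, -0.4090, 0.4804)
q' = (0.2000, -0.8886, -0.1627, -0.3793)

gyro term ω×Iω = (0.0160, -0.0120, 0.0096)
angular accel α = (-0.5500, -0.1125, -0.2450)
new body rate ω' = (-0.6440, -0.4090, 0.4804)
q⊗(0,ω) = (-0.4021861, -0.3801763, 0.5865329, 0.3459643)
q' = normalize(q + ½dt·q⊗(0,ω)) = (0.2000, -0.8886, -0.1627, -0.3793)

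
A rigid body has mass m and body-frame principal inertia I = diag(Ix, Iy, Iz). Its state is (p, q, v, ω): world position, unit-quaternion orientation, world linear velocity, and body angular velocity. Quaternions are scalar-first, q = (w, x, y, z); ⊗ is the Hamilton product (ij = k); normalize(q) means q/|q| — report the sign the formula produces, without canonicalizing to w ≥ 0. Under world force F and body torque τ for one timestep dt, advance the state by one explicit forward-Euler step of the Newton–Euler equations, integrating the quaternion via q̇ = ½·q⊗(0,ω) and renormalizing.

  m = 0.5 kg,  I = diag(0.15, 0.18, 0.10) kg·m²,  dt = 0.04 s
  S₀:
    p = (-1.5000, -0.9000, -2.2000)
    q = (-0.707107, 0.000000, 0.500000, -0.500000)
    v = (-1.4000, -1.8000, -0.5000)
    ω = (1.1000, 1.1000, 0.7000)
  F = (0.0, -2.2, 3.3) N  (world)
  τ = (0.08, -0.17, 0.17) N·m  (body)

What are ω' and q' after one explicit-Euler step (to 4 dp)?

ω×(Iω) gyroscopic = (-0.0616, 0.0385, 0.0363)
angular accel α = (0.9440, -1.1583, 1.3370)
new body rate ω' = (1.1378, 1.0537, 0.7535)
Hamilton product q⊗(0,ω) = (-0.2000000, 0.1221823, -1.3278177, -1.0449749)
updated quaternion q' = (-0.7107, 0.0024, 0.4732, -0.5206)

ω' = (1.1378, 1.0537, 0.7535)
q' = (-0.7107, 0.0024, 0.4732, -0.5206)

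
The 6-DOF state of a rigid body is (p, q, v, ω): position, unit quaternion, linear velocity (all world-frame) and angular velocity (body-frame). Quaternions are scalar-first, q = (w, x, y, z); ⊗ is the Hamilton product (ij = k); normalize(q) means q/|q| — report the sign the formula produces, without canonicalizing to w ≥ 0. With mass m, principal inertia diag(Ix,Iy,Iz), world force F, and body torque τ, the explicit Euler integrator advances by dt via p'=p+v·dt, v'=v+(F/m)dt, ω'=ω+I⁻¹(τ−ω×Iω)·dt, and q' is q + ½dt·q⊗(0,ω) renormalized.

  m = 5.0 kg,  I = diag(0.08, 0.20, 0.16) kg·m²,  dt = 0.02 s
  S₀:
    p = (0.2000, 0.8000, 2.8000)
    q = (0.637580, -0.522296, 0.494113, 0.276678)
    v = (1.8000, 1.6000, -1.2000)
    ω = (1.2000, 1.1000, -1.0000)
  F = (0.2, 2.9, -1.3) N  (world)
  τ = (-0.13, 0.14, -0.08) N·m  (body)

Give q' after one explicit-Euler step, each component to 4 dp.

q' = (0.6411, -0.5225, 0.4991, 0.2586)

2q̇ = q⊗(0,ω) = (0.3599089, -0.0333628, 0.5110556, -1.8050412)
updated quaternion q' = (0.6411, -0.5225, 0.4991, 0.2586)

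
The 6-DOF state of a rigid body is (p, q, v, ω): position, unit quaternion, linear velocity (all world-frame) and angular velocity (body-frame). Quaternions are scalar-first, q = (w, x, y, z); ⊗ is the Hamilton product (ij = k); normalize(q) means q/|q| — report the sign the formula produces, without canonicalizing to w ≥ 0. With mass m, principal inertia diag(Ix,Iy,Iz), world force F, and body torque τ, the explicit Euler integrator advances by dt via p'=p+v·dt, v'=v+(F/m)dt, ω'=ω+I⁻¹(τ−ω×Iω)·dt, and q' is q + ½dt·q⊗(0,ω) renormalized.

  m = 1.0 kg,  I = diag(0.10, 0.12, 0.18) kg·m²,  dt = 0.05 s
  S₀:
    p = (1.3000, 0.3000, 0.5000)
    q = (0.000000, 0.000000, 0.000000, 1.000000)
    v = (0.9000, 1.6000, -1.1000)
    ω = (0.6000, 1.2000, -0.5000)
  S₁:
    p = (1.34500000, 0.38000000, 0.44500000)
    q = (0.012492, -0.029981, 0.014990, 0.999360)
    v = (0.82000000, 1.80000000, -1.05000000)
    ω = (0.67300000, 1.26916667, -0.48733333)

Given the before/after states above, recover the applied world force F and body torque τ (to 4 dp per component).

rate change Δω = (0.07300000, 0.06916667, 0.01266667)
precession coupling = (-0.0360, 0.0240, 0.0144)
I·α + gyro = (0.1100, 0.1900, 0.0600)
Δv = v₁−v₀ = (-0.08000000, 0.20000000, 0.05000000)
F = m·Δv/dt = (-1.6000, 4.0000, 1.0000)

F = (-1.6000, 4.0000, 1.0000)
τ = (0.1100, 0.1900, 0.0600)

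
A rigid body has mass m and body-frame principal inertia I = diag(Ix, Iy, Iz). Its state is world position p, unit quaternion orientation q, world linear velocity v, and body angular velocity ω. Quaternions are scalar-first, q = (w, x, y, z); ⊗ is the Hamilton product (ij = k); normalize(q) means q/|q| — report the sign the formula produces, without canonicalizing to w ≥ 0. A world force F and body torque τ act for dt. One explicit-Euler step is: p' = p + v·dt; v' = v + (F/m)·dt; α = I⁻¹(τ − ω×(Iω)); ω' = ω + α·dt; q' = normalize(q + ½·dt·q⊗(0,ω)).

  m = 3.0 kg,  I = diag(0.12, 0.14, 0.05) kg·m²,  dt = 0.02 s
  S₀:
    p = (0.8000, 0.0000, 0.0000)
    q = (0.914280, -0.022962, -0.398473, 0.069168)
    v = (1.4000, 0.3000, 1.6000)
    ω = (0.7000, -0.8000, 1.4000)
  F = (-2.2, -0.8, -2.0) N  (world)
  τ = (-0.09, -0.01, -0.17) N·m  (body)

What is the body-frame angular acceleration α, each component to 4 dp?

α = (-1.5900, -0.5614, -3.1760)

precession coupling ω×(Iω) = (0.1008, 0.0686, -0.0112)
(τ − ω×Iω)/I = (-1.5900, -0.5614, -3.1760)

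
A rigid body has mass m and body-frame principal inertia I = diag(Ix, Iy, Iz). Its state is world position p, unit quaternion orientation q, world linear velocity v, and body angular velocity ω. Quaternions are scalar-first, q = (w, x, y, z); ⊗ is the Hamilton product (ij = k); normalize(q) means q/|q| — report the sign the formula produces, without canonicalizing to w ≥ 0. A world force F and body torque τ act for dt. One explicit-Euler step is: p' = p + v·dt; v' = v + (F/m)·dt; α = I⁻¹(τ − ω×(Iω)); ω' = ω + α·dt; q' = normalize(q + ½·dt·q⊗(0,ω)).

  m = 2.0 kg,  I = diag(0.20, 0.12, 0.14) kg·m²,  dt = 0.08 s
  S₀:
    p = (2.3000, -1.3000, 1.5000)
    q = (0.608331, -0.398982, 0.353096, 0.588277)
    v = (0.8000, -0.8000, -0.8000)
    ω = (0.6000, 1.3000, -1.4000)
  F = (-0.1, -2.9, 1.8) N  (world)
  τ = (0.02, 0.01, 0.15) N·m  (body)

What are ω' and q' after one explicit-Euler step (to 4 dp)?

precession coupling ω×(Iω) = (-0.0364, -0.0504, -0.0624)
α = I⁻¹(τ − ω×Iω) = (0.2820, 0.5033, 1.5171)
new body rate ω' = (0.6226, 1.3403, -1.2786)
q⊗(0,ω) = (0.6039522, -0.8940959, 0.5852217, -1.5821976)
q' = normalize(q + ½dt·q⊗(0,ω)) = (0.6305, -0.4334, 0.3753, 0.5233)

ω' = (0.6226, 1.3403, -1.2786)
q' = (0.6305, -0.4334, 0.3753, 0.5233)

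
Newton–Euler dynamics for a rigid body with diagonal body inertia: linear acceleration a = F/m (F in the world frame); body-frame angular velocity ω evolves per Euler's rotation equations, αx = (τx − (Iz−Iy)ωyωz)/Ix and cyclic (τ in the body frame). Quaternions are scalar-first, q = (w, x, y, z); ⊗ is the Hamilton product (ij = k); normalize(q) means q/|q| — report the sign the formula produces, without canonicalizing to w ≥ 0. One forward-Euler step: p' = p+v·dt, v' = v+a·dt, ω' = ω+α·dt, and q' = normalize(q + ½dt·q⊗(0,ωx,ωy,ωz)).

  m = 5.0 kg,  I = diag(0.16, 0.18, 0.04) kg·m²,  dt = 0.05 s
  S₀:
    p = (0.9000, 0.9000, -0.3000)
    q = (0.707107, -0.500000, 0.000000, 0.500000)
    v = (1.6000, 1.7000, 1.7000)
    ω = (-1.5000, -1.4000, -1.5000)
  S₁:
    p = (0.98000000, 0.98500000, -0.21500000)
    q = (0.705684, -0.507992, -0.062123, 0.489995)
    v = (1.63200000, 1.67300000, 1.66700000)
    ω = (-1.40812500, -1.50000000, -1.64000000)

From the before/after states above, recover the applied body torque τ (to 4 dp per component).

rate change Δω = (0.09187500, -0.10000000, -0.14000000)
I·α + gyro = (0.0000, -0.0900, -0.0700)

τ = (0.0000, -0.0900, -0.0700)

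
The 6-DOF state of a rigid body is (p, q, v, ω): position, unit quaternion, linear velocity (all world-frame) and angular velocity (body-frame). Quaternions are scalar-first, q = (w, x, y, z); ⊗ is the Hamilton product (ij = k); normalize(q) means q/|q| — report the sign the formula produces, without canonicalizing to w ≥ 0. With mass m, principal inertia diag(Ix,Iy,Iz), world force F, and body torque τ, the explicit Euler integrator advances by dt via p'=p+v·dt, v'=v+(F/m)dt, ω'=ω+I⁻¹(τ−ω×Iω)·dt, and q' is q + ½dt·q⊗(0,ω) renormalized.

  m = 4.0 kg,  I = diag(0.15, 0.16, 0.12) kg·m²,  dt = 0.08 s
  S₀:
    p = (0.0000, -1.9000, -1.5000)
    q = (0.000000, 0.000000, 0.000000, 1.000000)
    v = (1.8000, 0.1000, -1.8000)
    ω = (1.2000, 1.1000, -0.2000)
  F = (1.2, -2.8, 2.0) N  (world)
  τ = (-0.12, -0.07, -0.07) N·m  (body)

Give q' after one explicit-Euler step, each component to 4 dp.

q⊗(0,ω) = (0.2000000, -1.1000000, 1.2000000, 0.0000000)
q + ½dt·q⊗(0,ω), renormalized = (0.0080, -0.0439, 0.0479, 0.9979)

q' = (0.0080, -0.0439, 0.0479, 0.9979)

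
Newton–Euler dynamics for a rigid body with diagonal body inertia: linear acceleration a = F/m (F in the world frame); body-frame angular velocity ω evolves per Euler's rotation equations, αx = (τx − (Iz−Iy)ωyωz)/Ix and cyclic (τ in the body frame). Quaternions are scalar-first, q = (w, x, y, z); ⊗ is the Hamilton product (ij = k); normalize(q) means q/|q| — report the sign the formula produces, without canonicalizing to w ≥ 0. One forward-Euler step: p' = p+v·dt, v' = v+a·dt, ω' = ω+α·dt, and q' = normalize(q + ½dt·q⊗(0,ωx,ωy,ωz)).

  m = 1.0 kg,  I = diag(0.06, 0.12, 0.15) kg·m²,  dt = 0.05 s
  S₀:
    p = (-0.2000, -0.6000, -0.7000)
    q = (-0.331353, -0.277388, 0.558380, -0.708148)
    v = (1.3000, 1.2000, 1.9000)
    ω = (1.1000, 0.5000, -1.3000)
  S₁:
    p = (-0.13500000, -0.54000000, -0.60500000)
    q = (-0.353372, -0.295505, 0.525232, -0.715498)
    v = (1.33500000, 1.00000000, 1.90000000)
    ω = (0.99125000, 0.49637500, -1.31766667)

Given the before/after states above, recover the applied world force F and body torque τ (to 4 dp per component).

rate change Δω = (-0.10875000, -0.00362500, -0.01766667)
τ = I·(Δω/dt) + ω₀×(Iω₀) = (-0.1500, 0.1200, -0.0200)
velocity change Δv = (0.03500000, -0.20000000, 0.00000000)
applied force F = (0.7000, -4.0000, 0.0000)

F = (0.7000, -4.0000, 0.0000)
τ = (-0.1500, 0.1200, -0.0200)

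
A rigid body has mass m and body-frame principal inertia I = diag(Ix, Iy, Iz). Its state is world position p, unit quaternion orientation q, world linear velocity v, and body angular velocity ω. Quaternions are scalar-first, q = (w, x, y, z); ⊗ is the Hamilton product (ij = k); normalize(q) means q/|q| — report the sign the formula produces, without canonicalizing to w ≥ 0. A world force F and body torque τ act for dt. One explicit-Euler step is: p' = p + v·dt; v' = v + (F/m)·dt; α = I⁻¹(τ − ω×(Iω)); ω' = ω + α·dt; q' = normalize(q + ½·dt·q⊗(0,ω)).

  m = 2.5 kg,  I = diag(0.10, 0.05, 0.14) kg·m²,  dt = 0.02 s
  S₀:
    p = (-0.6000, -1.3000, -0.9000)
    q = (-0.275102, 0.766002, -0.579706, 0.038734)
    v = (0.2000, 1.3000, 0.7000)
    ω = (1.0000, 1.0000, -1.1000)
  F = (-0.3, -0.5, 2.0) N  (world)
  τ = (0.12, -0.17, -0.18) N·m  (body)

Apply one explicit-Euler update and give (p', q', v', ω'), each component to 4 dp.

ω×(Iω) gyroscopic = (-0.0990, 0.0440, -0.0500)
(τ − ω×Iω)/I = (2.1900, -4.2800, -0.9286)
ω' = ω + α·dt = (1.0438, 0.9144, -1.1186)
q⊗(0,ω) = (-0.1436886, 0.3238406, 0.6062342, 1.6483202)
q' = normalize(q + ½dt·q⊗(0,ω)) = (-0.2765, 0.7691, -0.5736, 0.0552)
a = (-0.1200, -0.2000, 0.8000)
p + v·dt = (-0.5960, -1.2740, -0.8860)
v' = v + a·dt = (0.1976, 1.2960, 0.7160)

p' = (-0.5960, -1.2740, -0.8860)
q' = (-0.2765, 0.7691, -0.5736, 0.0552)
v' = (0.1976, 1.2960, 0.7160)
ω' = (1.0438, 0.9144, -1.1186)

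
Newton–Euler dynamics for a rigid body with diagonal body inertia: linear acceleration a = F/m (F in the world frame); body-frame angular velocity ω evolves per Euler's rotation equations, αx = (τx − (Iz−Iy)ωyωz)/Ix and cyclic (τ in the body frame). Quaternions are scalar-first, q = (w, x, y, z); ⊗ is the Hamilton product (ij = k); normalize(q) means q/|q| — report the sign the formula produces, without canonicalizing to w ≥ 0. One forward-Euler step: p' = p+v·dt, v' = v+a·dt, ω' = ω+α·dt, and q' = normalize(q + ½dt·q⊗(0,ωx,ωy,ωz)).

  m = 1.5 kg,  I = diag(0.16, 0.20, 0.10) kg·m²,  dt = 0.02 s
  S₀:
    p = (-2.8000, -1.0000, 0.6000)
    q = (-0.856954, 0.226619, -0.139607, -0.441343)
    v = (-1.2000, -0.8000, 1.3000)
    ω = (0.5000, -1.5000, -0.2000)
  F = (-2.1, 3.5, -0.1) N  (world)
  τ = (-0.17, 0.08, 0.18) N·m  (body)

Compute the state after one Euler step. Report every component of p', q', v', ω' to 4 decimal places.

p' = (-2.8240, -1.0160, 0.6260)
q' = (-0.8610, 0.2160, -0.1285, -0.4423)
v' = (-1.2280, -0.7533, 1.2987)
ω' = (0.4825, -1.4914, -0.1580)

p + v·dt = (-2.8240, -1.0160, 0.6260)
new velocity v' = (-1.2280, -0.7533, 1.2987)
gyro term ω×Iω = (-0.0300, -0.0060, -0.0300)
α = I⁻¹(τ − ω×Iω) = (-0.8750, 0.4300, 2.1000)
ω' = ω + α·dt = (0.4825, -1.4914, -0.1580)
Hamilton product q⊗(0,ω) = (-0.4109886, -1.0625701, 1.1100833, -0.0987342)
q + ½dt·q⊗(0,ω), renormalized = (-0.8610, 0.2160, -0.1285, -0.4423)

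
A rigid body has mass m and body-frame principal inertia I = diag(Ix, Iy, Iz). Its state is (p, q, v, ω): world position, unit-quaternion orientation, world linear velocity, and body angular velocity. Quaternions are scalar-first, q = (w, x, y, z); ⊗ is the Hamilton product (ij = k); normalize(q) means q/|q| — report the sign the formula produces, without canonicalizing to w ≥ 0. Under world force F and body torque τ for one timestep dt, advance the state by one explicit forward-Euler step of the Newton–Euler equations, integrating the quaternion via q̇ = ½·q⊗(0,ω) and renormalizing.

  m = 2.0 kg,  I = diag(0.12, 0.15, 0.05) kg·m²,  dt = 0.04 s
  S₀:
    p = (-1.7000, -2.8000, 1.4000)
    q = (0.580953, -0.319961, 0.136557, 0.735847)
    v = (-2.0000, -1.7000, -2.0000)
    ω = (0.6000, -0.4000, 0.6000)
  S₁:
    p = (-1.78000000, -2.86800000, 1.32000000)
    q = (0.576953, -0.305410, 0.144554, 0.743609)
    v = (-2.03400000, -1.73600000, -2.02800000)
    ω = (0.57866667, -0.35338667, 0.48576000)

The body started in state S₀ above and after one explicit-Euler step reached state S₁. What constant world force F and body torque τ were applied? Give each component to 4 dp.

F = (-1.7000, -1.8000, -1.4000)
τ = (-0.0400, 0.2000, -0.1500)

Δω = ω₁−ω₀ = (-0.02133333, 0.04661333, -0.11424000)
precession coupling = (0.0240, 0.0252, -0.0072)
τ = I·(Δω/dt) + ω₀×(Iω₀) = (-0.0400, 0.2000, -0.1500)
velocity change Δv = (-0.03400000, -0.03600000, -0.02800000)
m·(v₁−v₀)/dt = (-1.7000, -1.8000, -1.4000)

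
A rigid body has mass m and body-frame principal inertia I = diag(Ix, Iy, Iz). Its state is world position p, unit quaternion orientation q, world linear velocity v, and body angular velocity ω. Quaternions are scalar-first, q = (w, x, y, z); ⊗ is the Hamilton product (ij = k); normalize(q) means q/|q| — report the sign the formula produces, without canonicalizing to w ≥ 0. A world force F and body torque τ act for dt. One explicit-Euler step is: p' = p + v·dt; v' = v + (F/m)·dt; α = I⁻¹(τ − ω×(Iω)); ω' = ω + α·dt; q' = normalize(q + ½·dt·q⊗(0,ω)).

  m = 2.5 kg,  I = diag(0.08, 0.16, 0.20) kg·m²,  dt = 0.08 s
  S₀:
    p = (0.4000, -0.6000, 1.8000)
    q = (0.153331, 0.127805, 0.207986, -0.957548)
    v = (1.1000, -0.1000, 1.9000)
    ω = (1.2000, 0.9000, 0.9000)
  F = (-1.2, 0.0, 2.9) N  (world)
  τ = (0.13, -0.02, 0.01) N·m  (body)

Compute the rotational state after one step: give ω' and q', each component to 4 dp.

gyro term ω×Iω = (0.0324, -0.1296, 0.0864)
angular accel α = (1.2200, 0.6850, -0.3820)
ω' = ω + α·dt = (1.2976, 0.9548, 0.8694)
q⊗(0,ω) = (0.5212398, 1.2329778, -1.1260842, 0.0034392)
q' = normalize(q + ½dt·q⊗(0,ω)) = (0.1738, 0.1767, 0.1625, -0.9551)

ω' = (1.2976, 0.9548, 0.8694)
q' = (0.1738, 0.1767, 0.1625, -0.9551)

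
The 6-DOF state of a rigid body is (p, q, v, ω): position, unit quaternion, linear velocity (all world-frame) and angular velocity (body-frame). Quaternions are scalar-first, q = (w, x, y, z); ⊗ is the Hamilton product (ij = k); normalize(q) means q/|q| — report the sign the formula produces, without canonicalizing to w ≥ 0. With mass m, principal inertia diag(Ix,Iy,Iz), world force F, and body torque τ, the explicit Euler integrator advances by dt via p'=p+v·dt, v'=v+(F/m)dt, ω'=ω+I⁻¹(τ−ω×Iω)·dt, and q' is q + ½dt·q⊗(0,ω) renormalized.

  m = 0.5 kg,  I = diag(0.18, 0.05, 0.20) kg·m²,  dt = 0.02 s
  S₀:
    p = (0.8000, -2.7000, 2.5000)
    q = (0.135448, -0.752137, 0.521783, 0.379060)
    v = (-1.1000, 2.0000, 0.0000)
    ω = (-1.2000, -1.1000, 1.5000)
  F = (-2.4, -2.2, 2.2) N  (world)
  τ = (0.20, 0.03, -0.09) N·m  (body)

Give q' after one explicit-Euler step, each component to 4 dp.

Hamilton product q⊗(0,ω) = (-0.8971931, 1.0371029, 0.5243407, 1.6566623)
q + ½dt·q⊗(0,ω), renormalized = (0.1264, -0.7416, 0.5269, 0.3955)

q' = (0.1264, -0.7416, 0.5269, 0.3955)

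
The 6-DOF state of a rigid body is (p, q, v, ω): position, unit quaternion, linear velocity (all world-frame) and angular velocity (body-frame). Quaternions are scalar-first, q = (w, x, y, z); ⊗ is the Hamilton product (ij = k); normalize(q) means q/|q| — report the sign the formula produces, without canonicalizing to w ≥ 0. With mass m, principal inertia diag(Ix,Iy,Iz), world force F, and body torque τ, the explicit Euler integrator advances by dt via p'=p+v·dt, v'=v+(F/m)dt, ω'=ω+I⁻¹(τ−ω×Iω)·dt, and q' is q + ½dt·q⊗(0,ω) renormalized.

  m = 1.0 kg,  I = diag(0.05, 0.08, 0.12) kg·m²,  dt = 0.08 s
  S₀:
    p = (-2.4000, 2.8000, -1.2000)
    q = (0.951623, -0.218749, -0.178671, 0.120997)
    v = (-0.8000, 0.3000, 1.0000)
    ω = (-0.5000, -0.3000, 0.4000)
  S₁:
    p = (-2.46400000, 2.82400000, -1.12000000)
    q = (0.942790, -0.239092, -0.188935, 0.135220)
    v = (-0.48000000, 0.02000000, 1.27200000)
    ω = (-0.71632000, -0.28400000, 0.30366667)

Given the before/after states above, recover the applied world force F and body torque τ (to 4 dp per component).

Δω = ω₁−ω₀ = (-0.21632000, 0.01600000, -0.09633333)
I·α + gyro = (-0.1400, 0.0300, -0.1400)
Δv = v₁−v₀ = (0.32000000, -0.28000000, 0.27200000)
applied force F = (4.0000, -3.5000, 3.4000)

F = (4.0000, -3.5000, 3.4000)
τ = (-0.1400, 0.0300, -0.1400)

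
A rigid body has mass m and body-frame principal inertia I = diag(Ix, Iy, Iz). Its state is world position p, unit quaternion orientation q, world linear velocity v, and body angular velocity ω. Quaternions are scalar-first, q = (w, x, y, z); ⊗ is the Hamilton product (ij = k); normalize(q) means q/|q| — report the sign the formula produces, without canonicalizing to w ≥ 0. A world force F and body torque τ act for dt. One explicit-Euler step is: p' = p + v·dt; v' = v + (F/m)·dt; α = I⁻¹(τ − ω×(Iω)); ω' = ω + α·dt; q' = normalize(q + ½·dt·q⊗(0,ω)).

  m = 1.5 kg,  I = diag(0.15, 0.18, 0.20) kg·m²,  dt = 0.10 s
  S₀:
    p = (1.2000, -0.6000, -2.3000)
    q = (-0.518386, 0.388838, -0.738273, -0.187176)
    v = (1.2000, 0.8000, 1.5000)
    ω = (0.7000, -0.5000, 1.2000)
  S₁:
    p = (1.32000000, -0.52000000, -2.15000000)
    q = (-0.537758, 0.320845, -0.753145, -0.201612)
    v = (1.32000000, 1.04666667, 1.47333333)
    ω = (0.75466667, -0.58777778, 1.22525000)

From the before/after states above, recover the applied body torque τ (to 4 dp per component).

τ = (0.0700, -0.2000, 0.0400)

ω₁ − ω₀ = (0.05466667, -0.08777778, 0.02525000)
τ = I·(Δω/dt) + ω₀×(Iω₀) = (0.0700, -0.2000, 0.0400)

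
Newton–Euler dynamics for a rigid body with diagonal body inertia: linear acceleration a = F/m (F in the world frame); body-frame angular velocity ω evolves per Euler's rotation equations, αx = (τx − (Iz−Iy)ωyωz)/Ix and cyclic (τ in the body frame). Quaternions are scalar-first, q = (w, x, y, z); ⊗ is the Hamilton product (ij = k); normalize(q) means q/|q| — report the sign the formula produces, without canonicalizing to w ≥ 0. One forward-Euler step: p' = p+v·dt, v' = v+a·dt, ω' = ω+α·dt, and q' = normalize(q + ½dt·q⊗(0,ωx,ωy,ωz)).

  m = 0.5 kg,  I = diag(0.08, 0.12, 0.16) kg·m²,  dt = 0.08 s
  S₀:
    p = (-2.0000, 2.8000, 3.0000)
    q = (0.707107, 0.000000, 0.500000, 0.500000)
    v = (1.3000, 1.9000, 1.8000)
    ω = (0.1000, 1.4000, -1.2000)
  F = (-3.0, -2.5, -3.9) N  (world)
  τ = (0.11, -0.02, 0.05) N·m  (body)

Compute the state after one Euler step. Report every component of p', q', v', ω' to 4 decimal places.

p' = (-1.8960, 2.9520, 3.1440)
q' = (0.7012, -0.0490, 0.5401, 0.4628)
v' = (0.8200, 1.5000, 1.1760)
ω' = (0.2772, 1.3803, -1.1778)

a = F/m = (-6.0000, -5.0000, -7.8000)
new position p' = (-1.8960, 2.9520, 3.1440)
v' = v + a·dt = (0.8200, 1.5000, 1.1760)
angular accel α = (2.2150, -0.2467, 0.2775)
ω' = ω + α·dt = (0.2772, 1.3803, -1.1778)
2q̇ = q⊗(0,ω) = (-0.1000000, -1.2292893, 1.0399498, -0.8985284)
q + ½dt·q⊗(0,ω), renormalized = (0.7012, -0.0490, 0.5401, 0.4628)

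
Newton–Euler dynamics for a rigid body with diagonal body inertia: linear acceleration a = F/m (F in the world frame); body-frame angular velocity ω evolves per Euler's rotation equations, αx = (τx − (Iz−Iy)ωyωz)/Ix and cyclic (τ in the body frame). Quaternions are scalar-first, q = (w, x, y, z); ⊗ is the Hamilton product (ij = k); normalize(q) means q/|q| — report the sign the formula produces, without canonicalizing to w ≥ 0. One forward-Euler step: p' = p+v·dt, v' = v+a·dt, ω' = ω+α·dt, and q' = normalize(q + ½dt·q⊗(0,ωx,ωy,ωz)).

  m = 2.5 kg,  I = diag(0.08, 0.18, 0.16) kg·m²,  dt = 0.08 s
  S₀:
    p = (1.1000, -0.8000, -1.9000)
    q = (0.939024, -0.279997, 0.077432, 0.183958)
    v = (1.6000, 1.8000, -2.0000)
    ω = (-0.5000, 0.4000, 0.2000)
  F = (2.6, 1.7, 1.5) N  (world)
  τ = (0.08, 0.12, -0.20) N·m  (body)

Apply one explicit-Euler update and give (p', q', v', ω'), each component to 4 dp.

angular accel α = (1.0200, 0.6222, -1.1250)
ω + α·dt = (-0.4184, 0.4498, 0.1100)
q⊗(0,ω) = (-0.2077629, -0.5276088, 0.3396300, 0.1145220)
q' = normalize(q + ½dt·q⊗(0,ω)) = (0.9304, -0.3010, 0.0910, 0.1885)
p + v·dt = (1.2280, -0.6560, -2.0600)
v' = v + a·dt = (1.6832, 1.8544, -1.9520)

p' = (1.2280, -0.6560, -2.0600)
q' = (0.9304, -0.3010, 0.0910, 0.1885)
v' = (1.6832, 1.8544, -1.9520)
ω' = (-0.4184, 0.4498, 0.1100)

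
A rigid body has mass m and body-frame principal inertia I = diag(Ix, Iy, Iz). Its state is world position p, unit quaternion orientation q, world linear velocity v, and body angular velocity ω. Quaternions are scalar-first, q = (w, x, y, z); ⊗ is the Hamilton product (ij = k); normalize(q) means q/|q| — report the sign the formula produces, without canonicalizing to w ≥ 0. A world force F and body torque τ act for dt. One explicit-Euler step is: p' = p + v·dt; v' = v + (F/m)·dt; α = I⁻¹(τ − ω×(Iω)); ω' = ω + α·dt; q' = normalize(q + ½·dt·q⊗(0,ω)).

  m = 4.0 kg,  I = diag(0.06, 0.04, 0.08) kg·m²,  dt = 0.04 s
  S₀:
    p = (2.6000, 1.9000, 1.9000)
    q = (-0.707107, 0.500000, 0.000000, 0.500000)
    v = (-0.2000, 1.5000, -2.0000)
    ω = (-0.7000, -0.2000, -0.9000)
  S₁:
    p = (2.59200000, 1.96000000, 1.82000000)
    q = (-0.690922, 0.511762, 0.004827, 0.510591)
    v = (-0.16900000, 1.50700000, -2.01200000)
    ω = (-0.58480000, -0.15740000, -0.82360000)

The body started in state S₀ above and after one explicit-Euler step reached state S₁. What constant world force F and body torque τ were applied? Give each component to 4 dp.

v₁ − v₀ = (0.03100000, 0.00700000, -0.01200000)
m·(v₁−v₀)/dt = (3.1000, 0.7000, -1.2000)
rate change Δω = (0.11520000, 0.04260000, 0.07640000)
τ = I·(Δω/dt) + ω₀×(Iω₀) = (0.1800, 0.0300, 0.1500)

F = (3.1000, 0.7000, -1.2000)
τ = (0.1800, 0.0300, 0.1500)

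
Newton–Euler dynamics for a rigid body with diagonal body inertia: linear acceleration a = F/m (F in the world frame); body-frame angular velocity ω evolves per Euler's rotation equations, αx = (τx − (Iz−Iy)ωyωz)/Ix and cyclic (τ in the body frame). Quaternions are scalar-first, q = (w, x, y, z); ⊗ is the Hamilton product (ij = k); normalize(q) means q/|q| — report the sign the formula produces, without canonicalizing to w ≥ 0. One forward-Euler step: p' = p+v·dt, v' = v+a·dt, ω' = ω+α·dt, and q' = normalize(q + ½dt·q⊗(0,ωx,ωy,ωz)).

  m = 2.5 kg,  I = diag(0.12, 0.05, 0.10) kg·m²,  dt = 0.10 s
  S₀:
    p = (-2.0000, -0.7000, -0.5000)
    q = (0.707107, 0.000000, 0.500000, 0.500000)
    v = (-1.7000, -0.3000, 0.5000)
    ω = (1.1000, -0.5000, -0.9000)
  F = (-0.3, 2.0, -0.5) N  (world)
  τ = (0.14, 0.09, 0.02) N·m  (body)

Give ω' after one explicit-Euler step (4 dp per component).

ω' = (1.1979, -0.2804, -0.9185)

precession coupling ω×(Iω) = (0.0225, -0.0198, 0.0385)
α = I⁻¹(τ − ω×Iω) = (0.9792, 2.1960, -0.1850)
ω' = ω + α·dt = (1.1979, -0.2804, -0.9185)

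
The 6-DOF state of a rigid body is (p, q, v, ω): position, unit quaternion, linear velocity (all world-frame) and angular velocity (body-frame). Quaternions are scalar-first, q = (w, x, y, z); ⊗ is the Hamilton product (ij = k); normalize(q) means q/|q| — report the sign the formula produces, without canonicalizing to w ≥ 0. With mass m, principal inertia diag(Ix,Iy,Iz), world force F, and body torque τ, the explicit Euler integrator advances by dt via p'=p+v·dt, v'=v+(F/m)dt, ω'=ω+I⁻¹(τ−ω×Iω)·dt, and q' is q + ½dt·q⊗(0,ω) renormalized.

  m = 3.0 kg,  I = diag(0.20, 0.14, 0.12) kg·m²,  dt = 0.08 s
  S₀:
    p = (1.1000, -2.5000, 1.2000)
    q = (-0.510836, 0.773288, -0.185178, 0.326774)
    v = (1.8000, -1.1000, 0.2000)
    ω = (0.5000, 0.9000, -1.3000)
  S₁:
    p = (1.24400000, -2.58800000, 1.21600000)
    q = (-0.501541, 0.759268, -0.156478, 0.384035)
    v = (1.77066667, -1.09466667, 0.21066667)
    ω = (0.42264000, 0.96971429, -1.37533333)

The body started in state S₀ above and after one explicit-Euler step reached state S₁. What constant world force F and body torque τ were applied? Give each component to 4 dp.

F = (-1.1000, 0.2000, 0.4000)
τ = (-0.1700, 0.0700, -0.1400)

Δv = v₁−v₀ = (-0.02933333, 0.00533333, 0.01066667)
F = m·Δv/dt = (-1.1000, 0.2000, 0.4000)
rate change Δω = (-0.07736000, 0.06971429, -0.07533333)
applied torque τ = (-0.1700, 0.0700, -0.1400)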